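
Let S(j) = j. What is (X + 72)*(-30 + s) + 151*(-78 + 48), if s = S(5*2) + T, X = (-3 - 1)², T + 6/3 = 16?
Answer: -5058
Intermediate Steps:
T = 14 (T = -2 + 16 = 14)
X = 16 (X = (-4)² = 16)
s = 24 (s = 5*2 + 14 = 10 + 14 = 24)
(X + 72)*(-30 + s) + 151*(-78 + 48) = (16 + 72)*(-30 + 24) + 151*(-78 + 48) = 88*(-6) + 151*(-30) = -528 - 4530 = -5058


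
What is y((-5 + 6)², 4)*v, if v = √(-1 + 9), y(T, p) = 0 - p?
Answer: -8*√2 ≈ -11.314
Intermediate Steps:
y(T, p) = -p
v = 2*√2 (v = √8 = 2*√2 ≈ 2.8284)
y((-5 + 6)², 4)*v = (-1*4)*(2*√2) = -8*√2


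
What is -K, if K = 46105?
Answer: -46105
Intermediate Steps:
-K = -1*46105 = -46105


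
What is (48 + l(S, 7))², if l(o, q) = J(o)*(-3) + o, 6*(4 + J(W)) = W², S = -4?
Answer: 2304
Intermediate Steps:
J(W) = -4 + W²/6
l(o, q) = 12 + o - o²/2 (l(o, q) = (-4 + o²/6)*(-3) + o = (12 - o²/2) + o = 12 + o - o²/2)
(48 + l(S, 7))² = (48 + (12 - 4 - ½*(-4)²))² = (48 + (12 - 4 - ½*16))² = (48 + (12 - 4 - 8))² = (48 + 0)² = 48² = 2304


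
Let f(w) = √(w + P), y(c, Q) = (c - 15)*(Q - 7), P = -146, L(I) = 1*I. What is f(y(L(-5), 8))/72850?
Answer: I*√166/72850 ≈ 0.00017686*I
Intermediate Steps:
L(I) = I
y(c, Q) = (-15 + c)*(-7 + Q)
f(w) = √(-146 + w) (f(w) = √(w - 146) = √(-146 + w))
f(y(L(-5), 8))/72850 = √(-146 + (105 - 15*8 - 7*(-5) + 8*(-5)))/72850 = √(-146 + (105 - 120 + 35 - 40))*(1/72850) = √(-146 - 20)*(1/72850) = √(-166)*(1/72850) = (I*√166)*(1/72850) = I*√166/72850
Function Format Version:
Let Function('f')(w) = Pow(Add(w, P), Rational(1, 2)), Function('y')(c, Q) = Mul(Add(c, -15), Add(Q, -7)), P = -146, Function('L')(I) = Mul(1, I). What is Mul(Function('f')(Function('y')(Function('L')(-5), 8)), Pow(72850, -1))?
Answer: Mul(Rational(1, 72850), I, Pow(166, Rational(1, 2))) ≈ Mul(0.00017686, I)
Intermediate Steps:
Function('L')(I) = I
Function('y')(c, Q) = Mul(Add(-15, c), Add(-7, Q))
Function('f')(w) = Pow(Add(-146, w), Rational(1, 2)) (Function('f')(w) = Pow(Add(w, -146), Rational(1, 2)) = Pow(Add(-146, w), Rational(1, 2)))
Mul(Function('f')(Function('y')(Function('L')(-5), 8)), Pow(72850, -1)) = Mul(Pow(Add(-146, Add(105, Mul(-15, 8), Mul(-7, -5), Mul(8, -5))), Rational(1, 2)), Pow(72850, -1)) = Mul(Pow(Add(-146, Add(105, -120, 35, -40)), Rational(1, 2)), Rational(1, 72850)) = Mul(Pow(Add(-146, -20), Rational(1, 2)), Rational(1, 72850)) = Mul(Pow(-166, Rational(1, 2)), Rational(1, 72850)) = Mul(Mul(I, Pow(166, Rational(1, 2))), Rational(1, 72850)) = Mul(Rational(1, 72850), I, Pow(166, Rational(1, 2)))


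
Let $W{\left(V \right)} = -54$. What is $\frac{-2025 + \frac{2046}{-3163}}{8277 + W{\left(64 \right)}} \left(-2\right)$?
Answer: $\frac{4271414}{8669783} \approx 0.49268$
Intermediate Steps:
$\frac{-2025 + \frac{2046}{-3163}}{8277 + W{\left(64 \right)}} \left(-2\right) = \frac{-2025 + \frac{2046}{-3163}}{8277 - 54} \left(-2\right) = \frac{-2025 + 2046 \left(- \frac{1}{3163}\right)}{8223} \left(-2\right) = \left(-2025 - \frac{2046}{3163}\right) \frac{1}{8223} \left(-2\right) = \left(- \frac{6407121}{3163}\right) \frac{1}{8223} \left(-2\right) = \left(- \frac{2135707}{8669783}\right) \left(-2\right) = \frac{4271414}{8669783}$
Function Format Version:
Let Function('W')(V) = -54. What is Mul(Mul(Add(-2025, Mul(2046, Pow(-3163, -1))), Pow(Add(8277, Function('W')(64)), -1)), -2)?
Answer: Rational(4271414, 8669783) ≈ 0.49268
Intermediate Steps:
Mul(Mul(Add(-2025, Mul(2046, Pow(-3163, -1))), Pow(Add(8277, Function('W')(64)), -1)), -2) = Mul(Mul(Add(-2025, Mul(2046, Pow(-3163, -1))), Pow(Add(8277, -54), -1)), -2) = Mul(Mul(Add(-2025, Mul(2046, Rational(-1, 3163))), Pow(8223, -1)), -2) = Mul(Mul(Add(-2025, Rational(-2046, 3163)), Rational(1, 8223)), -2) = Mul(Mul(Rational(-6407121, 3163), Rational(1, 8223)), -2) = Mul(Rational(-2135707, 8669783), -2) = Rational(4271414, 8669783)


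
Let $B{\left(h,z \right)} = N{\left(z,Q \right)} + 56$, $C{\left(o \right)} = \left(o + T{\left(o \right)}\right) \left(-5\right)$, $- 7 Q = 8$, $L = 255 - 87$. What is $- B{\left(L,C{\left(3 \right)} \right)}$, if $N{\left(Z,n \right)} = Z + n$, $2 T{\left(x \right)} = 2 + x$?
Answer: $- \frac{383}{14} \approx -27.357$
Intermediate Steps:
$T{\left(x \right)} = 1 + \frac{x}{2}$ ($T{\left(x \right)} = \frac{2 + x}{2} = 1 + \frac{x}{2}$)
$L = 168$ ($L = 255 - 87 = 168$)
$Q = - \frac{8}{7}$ ($Q = \left(- \frac{1}{7}\right) 8 = - \frac{8}{7} \approx -1.1429$)
$C{\left(o \right)} = -5 - \frac{15 o}{2}$ ($C{\left(o \right)} = \left(o + \left(1 + \frac{o}{2}\right)\right) \left(-5\right) = \left(1 + \frac{3 o}{2}\right) \left(-5\right) = -5 - \frac{15 o}{2}$)
$B{\left(h,z \right)} = \frac{384}{7} + z$ ($B{\left(h,z \right)} = \left(z - \frac{8}{7}\right) + 56 = \left(- \frac{8}{7} + z\right) + 56 = \frac{384}{7} + z$)
$- B{\left(L,C{\left(3 \right)} \right)} = - (\frac{384}{7} - \frac{55}{2}) = \left(-1\right) \frac{383}{14} = - \frac{383}{14}$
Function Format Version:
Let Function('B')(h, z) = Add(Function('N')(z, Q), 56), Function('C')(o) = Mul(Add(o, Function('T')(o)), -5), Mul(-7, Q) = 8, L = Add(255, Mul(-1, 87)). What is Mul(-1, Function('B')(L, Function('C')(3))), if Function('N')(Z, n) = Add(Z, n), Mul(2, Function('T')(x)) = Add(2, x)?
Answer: Rational(-383, 14) ≈ -27.357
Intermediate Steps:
Function('T')(x) = Add(1, Mul(Rational(1, 2), x)) (Function('T')(x) = Mul(Rational(1, 2), Add(2, x)) = Add(1, Mul(Rational(1, 2), x)))
L = 168 (L = Add(255, -87) = 168)
Q = Rational(-8, 7) (Q = Mul(Rational(-1, 7), 8) = Rational(-8, 7) ≈ -1.1429)
Function('C')(o) = Add(-5, Mul(Rational(-15, 2), o)) (Function('C')(o) = Mul(Add(o, Add(1, Mul(Rational(1, 2), o))), -5) = Mul(Add(1, Mul(Rational(3, 2), o)), -5) = Add(-5, Mul(Rational(-15, 2), o)))
Function('B')(h, z) = Add(Rational(384, 7), z) (Function('B')(h, z) = Add(Add(z, Rational(-8, 7)), 56) = Add(Add(Rational(-8, 7), z), 56) = Add(Rational(384, 7), z))
Mul(-1, Function('B')(L, Function('C')(3))) = Mul(-1, Add(Rational(384, 7), Add(-5, Mul(Rational(-15, 2), 3)))) = Mul(-1, Add(Rational(384, 7), Add(-5, Rational(-45, 2)))) = Mul(-1, Add(Rational(384, 7), Rational(-55, 2))) = Mul(-1, Rational(383, 14)) = Rational(-383, 14)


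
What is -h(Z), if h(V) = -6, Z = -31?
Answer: 6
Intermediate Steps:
-h(Z) = -1*(-6) = 6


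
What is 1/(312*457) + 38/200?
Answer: 677299/3564600 ≈ 0.19001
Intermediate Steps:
1/(312*457) + 38/200 = (1/312)*(1/457) + 38*(1/200) = 1/142584 + 19/100 = 677299/3564600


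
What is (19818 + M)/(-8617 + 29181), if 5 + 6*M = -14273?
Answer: 52315/61692 ≈ 0.84800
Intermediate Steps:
M = -7139/3 (M = -⅚ + (⅙)*(-14273) = -⅚ - 14273/6 = -7139/3 ≈ -2379.7)
(19818 + M)/(-8617 + 29181) = (19818 - 7139/3)/(-8617 + 29181) = (52315/3)/20564 = (52315/3)*(1/20564) = 52315/61692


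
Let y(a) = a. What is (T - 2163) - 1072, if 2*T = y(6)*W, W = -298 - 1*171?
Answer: -4642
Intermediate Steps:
W = -469 (W = -298 - 171 = -469)
T = -1407 (T = (6*(-469))/2 = (½)*(-2814) = -1407)
(T - 2163) - 1072 = (-1407 - 2163) - 1072 = -3570 - 1072 = -4642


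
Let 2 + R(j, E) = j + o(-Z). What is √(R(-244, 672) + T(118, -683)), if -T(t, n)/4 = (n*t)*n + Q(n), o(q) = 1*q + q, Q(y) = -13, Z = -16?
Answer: 7*I*√4493530 ≈ 14839.0*I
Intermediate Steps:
o(q) = 2*q (o(q) = q + q = 2*q)
R(j, E) = 30 + j (R(j, E) = -2 + (j + 2*(-1*(-16))) = -2 + (j + 2*16) = -2 + (j + 32) = -2 + (32 + j) = 30 + j)
T(t, n) = 52 - 4*t*n² (T(t, n) = -4*((n*t)*n - 13) = -4*(t*n² - 13) = -4*(-13 + t*n²) = 52 - 4*t*n²)
√(R(-244, 672) + T(118, -683)) = √((30 - 244) + (52 - 4*118*(-683)²)) = √(-214 + (52 - 4*118*466489)) = √(-214 + (52 - 220182808)) = √(-214 - 220182756) = √(-220182970) = 7*I*√4493530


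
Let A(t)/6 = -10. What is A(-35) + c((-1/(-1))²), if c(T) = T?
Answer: -59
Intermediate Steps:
A(t) = -60 (A(t) = 6*(-10) = -60)
A(-35) + c((-1/(-1))²) = -60 + (-1/(-1))² = -60 + (-1*(-1))² = -60 + 1² = -60 + 1 = -59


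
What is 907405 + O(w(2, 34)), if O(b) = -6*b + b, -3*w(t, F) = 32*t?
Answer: 2722535/3 ≈ 9.0751e+5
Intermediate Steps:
w(t, F) = -32*t/3
O(b) = -5*b
907405 + O(w(2, 34)) = 907405 - (-160)*2/3 = 907405 - 5*(-64/3) = 907405 + 320/3 = 2722535/3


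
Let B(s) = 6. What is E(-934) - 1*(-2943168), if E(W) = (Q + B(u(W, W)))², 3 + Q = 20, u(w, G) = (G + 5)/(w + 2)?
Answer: 2943697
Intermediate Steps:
u(w, G) = (5 + G)/(2 + w)
Q = 17 (Q = -3 + 20 = 17)
E(W) = 529 (E(W) = (17 + 6)² = 23² = 529)
E(-934) - 1*(-2943168) = 529 - 1*(-2943168) = 529 + 2943168 = 2943697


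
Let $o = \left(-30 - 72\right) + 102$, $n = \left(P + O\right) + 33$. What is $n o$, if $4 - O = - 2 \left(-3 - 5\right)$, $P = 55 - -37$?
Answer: $0$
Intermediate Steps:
$P = 92$ ($P = 55 + 37 = 92$)
$O = -12$ ($O = 4 - - 2 \left(-3 - 5\right) = 4 - \left(-2\right) \left(-8\right) = 4 - 16 = -12$)
$n = 113$ ($n = \left(92 - 12\right) + 33 = 80 + 33 = 113$)
$o = 0$ ($o = -102 + 102 = 0$)
$n o = 113 \cdot 0 = 0$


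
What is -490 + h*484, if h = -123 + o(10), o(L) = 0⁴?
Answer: -60022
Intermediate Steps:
o(L) = 0
h = -123 (h = -123 + 0 = -123)
-490 + h*484 = -490 - 123*484 = -490 - 59532 = -60022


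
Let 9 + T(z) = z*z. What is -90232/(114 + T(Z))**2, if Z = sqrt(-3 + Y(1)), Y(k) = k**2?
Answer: -90232/10609 ≈ -8.5052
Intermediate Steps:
Z = I*sqrt(2) (Z = sqrt(-3 + 1**2) = sqrt(-3 + 1) = sqrt(-2) = I*sqrt(2) ≈ 1.4142*I)
T(z) = -9 + z**2 (T(z) = -9 + z*z = -9 + z**2)
-90232/(114 + T(Z))**2 = -90232/(114 + (-9 + (I*sqrt(2))**2))**2 = -90232/(114 + (-9 - 2))**2 = -90232/(114 - 11)**2 = -90232/(103**2) = -90232/10609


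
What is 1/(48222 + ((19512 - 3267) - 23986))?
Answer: 1/40481 ≈ 2.4703e-5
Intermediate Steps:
1/(48222 + ((19512 - 3267) - 23986)) = 1/(48222 + (16245 - 23986)) = 1/(48222 - 7741) = 1/40481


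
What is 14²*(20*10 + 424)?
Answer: 122304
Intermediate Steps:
14²*(20*10 + 424) = 196*(200 + 424) = 196*624 = 122304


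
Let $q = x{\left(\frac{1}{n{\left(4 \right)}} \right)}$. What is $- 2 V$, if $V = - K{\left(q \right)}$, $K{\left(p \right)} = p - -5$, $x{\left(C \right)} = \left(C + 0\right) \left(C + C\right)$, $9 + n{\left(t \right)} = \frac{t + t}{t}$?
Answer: $\frac{494}{49} \approx 10.082$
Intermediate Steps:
$n{\left(t \right)} = -7$ ($n{\left(t \right)} = -9 + \frac{t + t}{t} = -9 + \frac{2 t}{t} = -9 + 2 = -7$)
$x{\left(C \right)} = 2 C^{2}$ ($x{\left(C \right)} = C 2 C = 2 C^{2}$)
$q = \frac{2}{49}$ ($q = 2 \left(\frac{1}{-7}\right)^{2} = 2 \left(- \frac{1}{7}\right)^{2} = 2 \cdot \frac{1}{49} = \frac{2}{49} \approx 0.040816$)
$K{\left(p \right)} = 5 + p$ ($K{\left(p \right)} = p + 5 = 5 + p$)
$V = - \frac{247}{49}$ ($V = - (5 + \frac{2}{49}) = \left(-1\right) \frac{247}{49} = - \frac{247}{49} \approx -5.0408$)
$- 2 V = \left(-2\right) \left(- \frac{247}{49}\right) = \frac{494}{49}$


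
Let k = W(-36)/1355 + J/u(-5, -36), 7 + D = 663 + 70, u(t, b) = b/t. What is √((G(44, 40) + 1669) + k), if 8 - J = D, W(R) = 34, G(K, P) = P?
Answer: √106369930870/8130 ≈ 40.116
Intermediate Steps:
D = 726 (D = -7 + (663 + 70) = -7 + 733 = 726)
J = -718 (J = 8 - 1*726 = 8 - 726 = -718)
k = -2431613/24390 (k = 34/1355 - 718/((-36/(-5))) = 34*(1/1355) - 718/((-36*(-⅕))) = 34/1355 - 718/36/5 = 34/1355 - 718*5/36 = 34/1355 - 1795/18 = -2431613/24390 ≈ -99.697)
√((G(44, 40) + 1669) + k) = √((40 + 1669) - 2431613/24390) = √(1709 - 2431613/24390) = √(39250897/24390) = √106369930870/8130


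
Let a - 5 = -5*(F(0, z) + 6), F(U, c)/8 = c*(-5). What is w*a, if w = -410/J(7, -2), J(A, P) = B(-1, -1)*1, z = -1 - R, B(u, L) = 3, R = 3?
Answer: 112750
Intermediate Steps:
z = -4 (z = -1 - 1*3 = -1 - 3 = -4)
F(U, c) = -40*c (F(U, c) = 8*(c*(-5)) = 8*(-5*c) = -40*c)
J(A, P) = 3 (J(A, P) = 3*1 = 3)
a = -825 (a = 5 - 5*(-40*(-4) + 6) = 5 - 5*(160 + 6) = 5 - 5*166 = 5 - 830 = -825)
w = -410/3 ≈ -136.67
w*a = -410/3*(-825) = 112750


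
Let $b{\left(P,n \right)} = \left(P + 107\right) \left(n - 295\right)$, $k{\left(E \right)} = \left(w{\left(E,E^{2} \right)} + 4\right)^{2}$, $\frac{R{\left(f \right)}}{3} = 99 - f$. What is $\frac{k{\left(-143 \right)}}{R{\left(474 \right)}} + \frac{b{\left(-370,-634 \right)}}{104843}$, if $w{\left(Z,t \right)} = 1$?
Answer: $\frac{10889872}{4717935} \approx 2.3082$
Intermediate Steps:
$R{\left(f \right)} = 297 - 3 f$ ($R{\left(f \right)} = 3 \left(99 - f\right) = 297 - 3 f$)
$k{\left(E \right)} = 25$ ($k{\left(E \right)} = \left(1 + 4\right)^{2} = 5^{2} = 25$)
$b{\left(P,n \right)} = \left(-295 + n\right) \left(107 + P\right)$ ($b{\left(P,n \right)} = \left(107 + P\right) \left(-295 + n\right) = \left(-295 + n\right) \left(107 + P\right)$)
$\frac{k{\left(-143 \right)}}{R{\left(474 \right)}} + \frac{b{\left(-370,-634 \right)}}{104843} = \frac{25}{297 - 1422} + \frac{-31565 - -109150 + 107 \left(-634\right) - -234580}{104843} = \frac{25}{297 - 1422} + \left(-31565 + 109150 - 67838 + 234580\right) \frac{1}{104843} = \frac{25}{-1125} + 244327 \cdot \frac{1}{104843} = 25 \left(- \frac{1}{1125}\right) + \frac{244327}{104843} = - \frac{1}{45} + \frac{244327}{104843} = \frac{10889872}{4717935}$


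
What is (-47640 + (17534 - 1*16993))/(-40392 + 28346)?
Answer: 47099/12046 ≈ 3.9099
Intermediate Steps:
(-47640 + (17534 - 1*16993))/(-40392 + 28346) = (-47640 + (17534 - 16993))/(-12046) = (-47640 + 541)*(-1/12046) = -47099*(-1/12046) = 47099/12046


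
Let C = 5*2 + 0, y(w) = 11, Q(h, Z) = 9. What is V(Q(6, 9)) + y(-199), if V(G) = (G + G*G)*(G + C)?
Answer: 1721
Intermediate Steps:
C = 10 (C = 10 + 0 = 10)
V(G) = (10 + G)*(G + G**2) (V(G) = (G + G*G)*(G + 10) = (G + G**2)*(10 + G) = (10 + G)*(G + G**2))
V(Q(6, 9)) + y(-199) = 9*(10 + 9**2 + 11*9) + 11 = 9*(10 + 81 + 99) + 11 = 9*190 + 11 = 1710 + 11 = 1721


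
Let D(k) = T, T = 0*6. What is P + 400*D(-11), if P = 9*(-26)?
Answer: -234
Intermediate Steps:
T = 0
D(k) = 0
P = -234
P + 400*D(-11) = -234 + 400*0 = -234 + 0 = -234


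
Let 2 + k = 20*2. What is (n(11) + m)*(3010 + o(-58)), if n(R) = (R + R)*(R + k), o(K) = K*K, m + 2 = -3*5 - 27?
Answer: 6590716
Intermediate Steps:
k = 38 (k = -2 + 20*2 = -2 + 40 = 38)
m = -44 (m = -2 + (-3*5 - 27) = -2 + (-15 - 27) = -2 - 42 = -44)
o(K) = K²
n(R) = 2*R*(38 + R) (n(R) = (R + R)*(R + 38) = (2*R)*(38 + R) = 2*R*(38 + R))
(n(11) + m)*(3010 + o(-58)) = (2*11*(38 + 11) - 44)*(3010 + (-58)²) = (2*11*49 - 44)*(3010 + 3364) = (1078 - 44)*6374 = 1034*6374 = 6590716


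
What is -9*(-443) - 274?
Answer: 3713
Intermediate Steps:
-9*(-443) - 274 = 3987 - 274 = 3713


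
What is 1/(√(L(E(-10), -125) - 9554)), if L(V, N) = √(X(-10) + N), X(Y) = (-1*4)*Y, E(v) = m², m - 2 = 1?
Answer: (-9554 + I*√85)^(-½) ≈ 4.94e-6 - 0.010231*I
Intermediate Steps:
m = 3 (m = 2 + 1 = 3)
E(v) = 9 (E(v) = 3² = 9)
X(Y) = -4*Y
L(V, N) = √(40 + N) (L(V, N) = √(-4*(-10) + N) = √(40 + N))
1/(√(L(E(-10), -125) - 9554)) = 1/(√(√(40 - 125) - 9554)) = 1/(√(√(-85) - 9554)) = 1/(√(I*√85 - 9554)) = 1/(√(-9554 + I*√85)) = (-9554 + I*√85)^(-½)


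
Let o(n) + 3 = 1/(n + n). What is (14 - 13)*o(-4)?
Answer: -25/8 ≈ -3.1250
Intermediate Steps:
o(n) = -3 + 1/(2*n) (o(n) = -3 + 1/(n + n) = -3 + 1/(2*n))
(14 - 13)*o(-4) = (14 - 13)*(-3 + (½)/(-4)) = 1*(-3 + (½)*(-¼)) = 1*(-3 - ⅛) = 1*(-25/8) = -25/8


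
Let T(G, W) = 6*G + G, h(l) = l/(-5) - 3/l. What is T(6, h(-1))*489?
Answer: 20538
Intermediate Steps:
h(l) = -3/l - l/5 (h(l) = l*(-⅕) - 3/l = -l/5 - 3/l = -3/l - l/5)
T(G, W) = 7*G
T(6, h(-1))*489 = (7*6)*489 = 42*489 = 20538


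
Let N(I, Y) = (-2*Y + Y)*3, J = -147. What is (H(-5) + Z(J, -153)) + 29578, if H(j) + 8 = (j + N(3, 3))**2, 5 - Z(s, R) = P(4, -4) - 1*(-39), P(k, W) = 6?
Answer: 29726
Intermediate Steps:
N(I, Y) = -3*Y (N(I, Y) = -Y*3 = -3*Y)
Z(s, R) = -40 (Z(s, R) = 5 - (6 - 1*(-39)) = 5 - (6 + 39) = 5 - 1*45 = 5 - 45 = -40)
H(j) = -8 + (-9 + j)**2 (H(j) = -8 + (j - 3*3)**2 = -8 + (j - 9)**2 = -8 + (-9 + j)**2)
(H(-5) + Z(J, -153)) + 29578 = ((-8 + (-9 - 5)**2) - 40) + 29578 = ((-8 + (-14)**2) - 40) + 29578 = ((-8 + 196) - 40) + 29578 = (188 - 40) + 29578 = 148 + 29578 = 29726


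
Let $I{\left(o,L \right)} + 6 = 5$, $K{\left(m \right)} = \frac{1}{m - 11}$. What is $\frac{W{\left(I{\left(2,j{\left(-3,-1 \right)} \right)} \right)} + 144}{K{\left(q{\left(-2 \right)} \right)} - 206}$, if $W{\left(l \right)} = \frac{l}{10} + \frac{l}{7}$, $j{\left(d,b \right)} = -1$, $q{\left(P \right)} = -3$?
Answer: $- \frac{10063}{14425} \approx -0.69761$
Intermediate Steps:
$K{\left(m \right)} = \frac{1}{-11 + m}$
$I{\left(o,L \right)} = -1$ ($I{\left(o,L \right)} = -6 + 5 = -1$)
$W{\left(l \right)} = \frac{17 l}{70}$ ($W{\left(l \right)} = l \frac{1}{10} + l \frac{1}{7} = \frac{l}{10} + \frac{l}{7} = \frac{17 l}{70}$)
$\frac{W{\left(I{\left(2,j{\left(-3,-1 \right)} \right)} \right)} + 144}{K{\left(q{\left(-2 \right)} \right)} - 206} = \frac{\frac{17}{70} \left(-1\right) + 144}{\frac{1}{-11 - 3} - 206} = \frac{- \frac{17}{70} + 144}{\frac{1}{-14} - 206} = \frac{10063}{70 \left(- \frac{1}{14} - 206\right)} = \frac{10063}{70 \left(- \frac{2885}{14}\right)} = \frac{10063}{70} \left(- \frac{14}{2885}\right) = - \frac{10063}{14425}$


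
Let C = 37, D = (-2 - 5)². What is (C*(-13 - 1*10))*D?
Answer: -41699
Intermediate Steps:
D = 49 (D = (-7)² = 49)
(C*(-13 - 1*10))*D = (37*(-13 - 1*10))*49 = (37*(-13 - 10))*49 = (37*(-23))*49 = -851*49 = -41699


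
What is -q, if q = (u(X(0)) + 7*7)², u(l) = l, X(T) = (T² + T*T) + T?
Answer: -2401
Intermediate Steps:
X(T) = T + 2*T² (X(T) = (T² + T²) + T = 2*T² + T = T + 2*T²)
q = 2401 (q = (0*(1 + 2*0) + 7*7)² = (0*(1 + 0) + 49)² = (0*1 + 49)² = (0 + 49)² = 49² = 2401)
-q = -1*2401 = -2401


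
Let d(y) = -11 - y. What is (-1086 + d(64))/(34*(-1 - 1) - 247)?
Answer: 129/35 ≈ 3.6857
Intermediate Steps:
(-1086 + d(64))/(34*(-1 - 1) - 247) = (-1086 + (-11 - 1*64))/(34*(-1 - 1) - 247) = (-1086 + (-11 - 64))/(34*(-2) - 247) = (-1086 - 75)/(-68 - 247) = -1161/(-315) = -1161*(-1/315) = 129/35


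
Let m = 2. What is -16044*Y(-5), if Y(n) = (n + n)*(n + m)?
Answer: -481320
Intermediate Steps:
Y(n) = 2*n*(2 + n) (Y(n) = (n + n)*(n + 2) = (2*n)*(2 + n) = 2*n*(2 + n))
-16044*Y(-5) = -32088*(-5)*(2 - 5) = -32088*(-5)*(-3) = -16044*30 = -481320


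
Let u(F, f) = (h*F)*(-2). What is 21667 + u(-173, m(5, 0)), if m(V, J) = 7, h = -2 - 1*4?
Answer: 19591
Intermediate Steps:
h = -6 (h = -2 - 4 = -6)
u(F, f) = 12*F (u(F, f) = -6*F*(-2) = 12*F)
21667 + u(-173, m(5, 0)) = 21667 + 12*(-173) = 21667 - 2076 = 19591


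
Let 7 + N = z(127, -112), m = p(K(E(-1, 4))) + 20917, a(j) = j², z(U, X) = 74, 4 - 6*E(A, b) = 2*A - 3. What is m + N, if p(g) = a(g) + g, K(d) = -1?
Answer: 20984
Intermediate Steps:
E(A, b) = 7/6 - A/3 (E(A, b) = ⅔ - (2*A - 3)/6 = ⅔ - (-3 + 2*A)/6 = ⅔ + (½ - A/3) = 7/6 - A/3)
p(g) = g + g² (p(g) = g² + g = g + g²)
m = 20917 (m = -(1 - 1) + 20917 = -1*0 + 20917 = 0 + 20917 = 20917)
N = 67 (N = -7 + 74 = 67)
m + N = 20917 + 67 = 20984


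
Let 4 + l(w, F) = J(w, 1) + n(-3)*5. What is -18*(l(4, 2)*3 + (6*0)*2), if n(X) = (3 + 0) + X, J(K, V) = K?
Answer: 0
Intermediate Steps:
n(X) = 3 + X
l(w, F) = -4 + w (l(w, F) = -4 + (w + (3 - 3)*5) = -4 + (w + 0*5) = -4 + (w + 0) = -4 + w)
-18*(l(4, 2)*3 + (6*0)*2) = -18*((-4 + 4)*3 + (6*0)*2) = -18*(0*3 + 0*2) = -18*(0 + 0) = -18*0 = 0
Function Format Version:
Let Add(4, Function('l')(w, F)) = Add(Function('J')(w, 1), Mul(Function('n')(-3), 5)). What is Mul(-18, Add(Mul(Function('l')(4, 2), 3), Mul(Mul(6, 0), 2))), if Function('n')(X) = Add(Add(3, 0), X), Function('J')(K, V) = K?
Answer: 0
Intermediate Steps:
Function('n')(X) = Add(3, X)
Function('l')(w, F) = Add(-4, w) (Function('l')(w, F) = Add(-4, Add(w, Mul(Add(3, -3), 5))) = Add(-4, Add(w, Mul(0, 5))) = Add(-4, Add(w, 0)) = Add(-4, w))
Mul(-18, Add(Mul(Function('l')(4, 2), 3), Mul(Mul(6, 0), 2))) = Mul(-18, Add(Mul(Add(-4, 4), 3), Mul(Mul(6, 0), 2))) = Mul(-18, Add(Mul(0, 3), Mul(0, 2))) = Mul(-18, Add(0, 0)) = Mul(-18, 0) = 0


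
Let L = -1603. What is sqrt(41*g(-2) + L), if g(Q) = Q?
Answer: I*sqrt(1685) ≈ 41.049*I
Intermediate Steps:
sqrt(41*g(-2) + L) = sqrt(41*(-2) - 1603) = sqrt(-82 - 1603) = sqrt(-1685) = I*sqrt(1685)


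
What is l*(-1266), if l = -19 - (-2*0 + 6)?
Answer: 31650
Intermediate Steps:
l = -25 (l = -19 - (0 + 6) = -19 - 1*6 = -19 - 6 = -25)
l*(-1266) = -25*(-1266) = 31650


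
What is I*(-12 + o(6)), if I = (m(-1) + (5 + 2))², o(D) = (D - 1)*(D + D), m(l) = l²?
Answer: 3072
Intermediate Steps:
o(D) = 2*D*(-1 + D) (o(D) = (-1 + D)*(2*D) = 2*D*(-1 + D))
I = 64 (I = ((-1)² + (5 + 2))² = (1 + 7)² = 8² = 64)
I*(-12 + o(6)) = 64*(-12 + 2*6*(-1 + 6)) = 64*(-12 + 2*6*5) = 64*(-12 + 60) = 64*48 = 3072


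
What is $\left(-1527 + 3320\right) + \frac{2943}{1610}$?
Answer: $\frac{2889673}{1610} \approx 1794.8$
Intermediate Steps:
$\left(-1527 + 3320\right) + \frac{2943}{1610} = 1793 + 2943 \cdot \frac{1}{1610} = 1793 + \frac{2943}{1610} = \frac{2889673}{1610}$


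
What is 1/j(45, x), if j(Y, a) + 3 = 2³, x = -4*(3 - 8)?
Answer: ⅕ ≈ 0.20000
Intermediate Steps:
x = 20 (x = -4*(-5) = 20)
j(Y, a) = 5 (j(Y, a) = -3 + 2³ = -3 + 8 = 5)
1/j(45, x) = 1/5 = ⅕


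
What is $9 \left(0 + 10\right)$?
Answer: $90$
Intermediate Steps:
$9 \left(0 + 10\right) = 9 \cdot 10 = 90$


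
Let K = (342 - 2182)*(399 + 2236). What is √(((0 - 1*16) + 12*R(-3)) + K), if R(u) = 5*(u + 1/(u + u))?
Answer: 3*I*√538734 ≈ 2202.0*I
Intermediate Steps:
K = -4848400 (K = -1840*2635 = -4848400)
R(u) = 5*u + 5/(2*u) (R(u) = 5*(u + 1/(2*u)) = 5*u + 5/(2*u))
√(((0 - 1*16) + 12*R(-3)) + K) = √(((0 - 1*16) + 12*(5*(-3) + (5/2)/(-3))) - 4848400) = √(((0 - 16) + 12*(-15 + (5/2)*(-⅓))) - 4848400) = √((-16 + 12*(-15 - ⅚)) - 4848400) = √((-16 + 12*(-95/6)) - 4848400) = √((-16 - 190) - 4848400) = √(-206 - 4848400) = √(-4848606) = 3*I*√538734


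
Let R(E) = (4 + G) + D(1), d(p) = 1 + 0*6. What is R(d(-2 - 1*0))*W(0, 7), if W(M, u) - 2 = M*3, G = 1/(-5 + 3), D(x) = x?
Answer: 9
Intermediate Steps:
G = -½ (G = 1/(-2) = -½ ≈ -0.50000)
d(p) = 1 (d(p) = 1 + 0 = 1)
W(M, u) = 2 + 3*M (W(M, u) = 2 + M*3 = 2 + 3*M)
R(E) = 9/2 (R(E) = (4 - ½) + 1 = 7/2 + 1 = 9/2)
R(d(-2 - 1*0))*W(0, 7) = 9*(2 + 3*0)/2 = 9*(2 + 0)/2 = (9/2)*2 = 9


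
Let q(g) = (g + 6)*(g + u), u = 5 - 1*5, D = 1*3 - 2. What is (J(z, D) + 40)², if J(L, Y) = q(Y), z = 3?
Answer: 2209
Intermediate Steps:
D = 1 (D = 3 - 2 = 1)
u = 0 (u = 5 - 5 = 0)
q(g) = g*(6 + g) (q(g) = (g + 6)*(g + 0) = (6 + g)*g = g*(6 + g))
J(L, Y) = Y*(6 + Y)
(J(z, D) + 40)² = (1*(6 + 1) + 40)² = (1*7 + 40)² = (7 + 40)² = 47² = 2209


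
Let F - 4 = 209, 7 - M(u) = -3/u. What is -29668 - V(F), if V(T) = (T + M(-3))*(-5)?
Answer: -28573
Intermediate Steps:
M(u) = 7 + 3/u (M(u) = 7 - (-3)/u = 7 + 3/u)
F = 213 (F = 4 + 209 = 213)
V(T) = -30 - 5*T (V(T) = (T + (7 + 3/(-3)))*(-5) = (T + (7 + 3*(-1/3)))*(-5) = (T + (7 - 1))*(-5) = (T + 6)*(-5) = (6 + T)*(-5) = -30 - 5*T)
-29668 - V(F) = -29668 - (-30 - 5*213) = -29668 - (-30 - 1065) = -29668 - 1*(-1095) = -29668 + 1095 = -28573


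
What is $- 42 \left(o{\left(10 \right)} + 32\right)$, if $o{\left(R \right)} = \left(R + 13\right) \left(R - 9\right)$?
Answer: $-2310$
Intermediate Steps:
$o{\left(R \right)} = \left(-9 + R\right) \left(13 + R\right)$ ($o{\left(R \right)} = \left(13 + R\right) \left(-9 + R\right) = \left(-9 + R\right) \left(13 + R\right)$)
$- 42 \left(o{\left(10 \right)} + 32\right) = - 42 \left(\left(-117 + 10^{2} + 4 \cdot 10\right) + 32\right) = - 42 \left(\left(-117 + 100 + 40\right) + 32\right) = - 42 \left(23 + 32\right) = \left(-42\right) 55 = -2310$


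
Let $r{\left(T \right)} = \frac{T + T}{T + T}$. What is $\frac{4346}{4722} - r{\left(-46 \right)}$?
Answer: $- \frac{188}{2361} \approx -0.079627$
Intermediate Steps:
$r{\left(T \right)} = 1$ ($r{\left(T \right)} = \frac{2 T}{2 T} = 2 T \frac{1}{2 T} = 1$)
$\frac{4346}{4722} - r{\left(-46 \right)} = \frac{4346}{4722} - 1 = 4346 \cdot \frac{1}{4722} - 1 = \frac{2173}{2361} - 1 = - \frac{188}{2361}$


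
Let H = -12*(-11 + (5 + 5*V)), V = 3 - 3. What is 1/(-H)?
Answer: -1/72 ≈ -0.013889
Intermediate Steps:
V = 0
H = 72 (H = -12*(-11 + (5 + 5*0)) = -12*(-11 + (5 + 0)) = -12*(-11 + 5) = -12*(-6) = 72)
1/(-H) = 1/(-1*72) = 1/(-72) = -1/72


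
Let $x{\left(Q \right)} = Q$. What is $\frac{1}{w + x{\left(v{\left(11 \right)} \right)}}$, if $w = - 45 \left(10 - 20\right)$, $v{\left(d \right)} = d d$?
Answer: $\frac{1}{571} \approx 0.0017513$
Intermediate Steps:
$v{\left(d \right)} = d^{2}$
$w = 450$ ($w = \left(-45\right) \left(-10\right) = 450$)
$\frac{1}{w + x{\left(v{\left(11 \right)} \right)}} = \frac{1}{450 + 11^{2}} = \frac{1}{450 + 121} = \frac{1}{571}$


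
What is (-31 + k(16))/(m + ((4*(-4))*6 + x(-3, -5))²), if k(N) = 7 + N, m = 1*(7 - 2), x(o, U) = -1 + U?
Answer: -8/10409 ≈ -0.00076857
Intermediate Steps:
m = 5 (m = 1*5 = 5)
(-31 + k(16))/(m + ((4*(-4))*6 + x(-3, -5))²) = (-31 + (7 + 16))/(5 + ((4*(-4))*6 + (-1 - 5))²) = (-31 + 23)/(5 + (-16*6 - 6)²) = -8/(5 + (-96 - 6)²) = -8/(5 + (-102)²) = -8/(5 + 10404) = -8/10409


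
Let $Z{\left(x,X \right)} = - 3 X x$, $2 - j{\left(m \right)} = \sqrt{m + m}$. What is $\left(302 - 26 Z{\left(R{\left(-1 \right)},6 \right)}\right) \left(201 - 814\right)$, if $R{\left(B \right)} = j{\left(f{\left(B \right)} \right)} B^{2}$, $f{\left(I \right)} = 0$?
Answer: $-758894$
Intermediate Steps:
$j{\left(m \right)} = 2 - \sqrt{2} \sqrt{m}$ ($j{\left(m \right)} = 2 - \sqrt{m + m} = 2 - \sqrt{2 m} = 2 - \sqrt{2} \sqrt{m}$)
$R{\left(B \right)} = 2 B^{2}$ ($R{\left(B \right)} = \left(2 - \sqrt{2} \sqrt{0}\right) B^{2} = \left(2 - \sqrt{2} \cdot 0\right) B^{2} = \left(2 + 0\right) B^{2} = 2 B^{2}$)
$Z{\left(x,X \right)} = - 3 X x$
$\left(302 - 26 Z{\left(R{\left(-1 \right)},6 \right)}\right) \left(201 - 814\right) = \left(302 - 26 \left(\left(-3\right) 6 \cdot 2 \left(-1\right)^{2}\right)\right) \left(201 - 814\right) = \left(302 - 26 \left(\left(-3\right) 6 \cdot 2 \cdot 1\right)\right) \left(-613\right) = \left(302 - 26 \left(\left(-3\right) 6 \cdot 2\right)\right) \left(-613\right) = \left(302 - -936\right) \left(-613\right) = \left(302 + 936\right) \left(-613\right) = 1238 \left(-613\right) = -758894$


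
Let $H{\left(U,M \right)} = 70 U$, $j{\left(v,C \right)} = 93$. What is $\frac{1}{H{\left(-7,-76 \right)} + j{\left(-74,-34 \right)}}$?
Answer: $- \frac{1}{397} \approx -0.0025189$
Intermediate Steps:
$\frac{1}{H{\left(-7,-76 \right)} + j{\left(-74,-34 \right)}} = \frac{1}{70 \left(-7\right) + 93} = \frac{1}{-490 + 93} = \frac{1}{-397} = - \frac{1}{397}$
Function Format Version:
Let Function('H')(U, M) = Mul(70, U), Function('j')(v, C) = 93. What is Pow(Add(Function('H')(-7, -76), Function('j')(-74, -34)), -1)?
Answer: Rational(-1, 397) ≈ -0.0025189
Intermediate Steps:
Pow(Add(Function('H')(-7, -76), Function('j')(-74, -34)), -1) = Pow(Add(Mul(70, -7), 93), -1) = Pow(Add(-490, 93), -1) = Pow(-397, -1) = Rational(-1, 397)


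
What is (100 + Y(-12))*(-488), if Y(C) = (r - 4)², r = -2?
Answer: -66368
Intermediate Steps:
Y(C) = 36 (Y(C) = (-2 - 4)² = (-6)² = 36)
(100 + Y(-12))*(-488) = (100 + 36)*(-488) = 136*(-488) = -66368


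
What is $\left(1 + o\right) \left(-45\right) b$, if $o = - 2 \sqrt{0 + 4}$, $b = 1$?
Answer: $135$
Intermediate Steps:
$o = -4$ ($o = - 2 \sqrt{4} = \left(-2\right) 2 = -4$)
$\left(1 + o\right) \left(-45\right) b = \left(1 - 4\right) \left(-45\right) 1 = \left(-3\right) \left(-45\right) 1 = 135 \cdot 1 = 135$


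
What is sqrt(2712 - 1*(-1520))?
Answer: 46*sqrt(2) ≈ 65.054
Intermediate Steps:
sqrt(2712 - 1*(-1520)) = sqrt(2712 + 1520) = sqrt(4232) = 46*sqrt(2)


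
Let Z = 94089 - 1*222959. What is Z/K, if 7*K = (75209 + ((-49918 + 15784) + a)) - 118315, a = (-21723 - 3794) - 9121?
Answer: 451045/55939 ≈ 8.0632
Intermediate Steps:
a = -34638 (a = -25517 - 9121 = -34638)
K = -111878/7 (K = ((75209 + ((-49918 + 15784) - 34638)) - 118315)/7 = ((75209 + (-34134 - 34638)) - 118315)/7 = ((75209 - 68772) - 118315)/7 = (6437 - 118315)/7 = (⅐)*(-111878) = -111878/7 ≈ -15983.)
Z = -128870 (Z = 94089 - 222959 = -128870)
Z/K = -128870/(-111878/7) = -128870*(-7/111878) = 451045/55939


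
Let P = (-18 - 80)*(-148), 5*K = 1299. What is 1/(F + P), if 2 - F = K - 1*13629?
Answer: 5/139376 ≈ 3.5874e-5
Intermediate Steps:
K = 1299/5 (K = (⅕)*1299 = 1299/5 ≈ 259.80)
P = 14504 (P = -98*(-148) = 14504)
F = 66856/5 (F = 2 - (1299/5 - 1*13629) = 2 - (1299/5 - 13629) = 2 - 1*(-66846/5) = 2 + 66846/5 = 66856/5 ≈ 13371.)
1/(F + P) = 1/(66856/5 + 14504) = 1/(139376/5) = 5/139376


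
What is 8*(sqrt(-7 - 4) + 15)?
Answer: 120 + 8*I*sqrt(11) ≈ 120.0 + 26.533*I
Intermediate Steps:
8*(sqrt(-7 - 4) + 15) = 8*(sqrt(-11) + 15) = 8*(I*sqrt(11) + 15) = 8*(15 + I*sqrt(11)) = 120 + 8*I*sqrt(11)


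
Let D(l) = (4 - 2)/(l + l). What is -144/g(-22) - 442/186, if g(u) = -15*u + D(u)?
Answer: -1898863/675087 ≈ -2.8128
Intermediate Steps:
D(l) = 1/l (D(l) = 2/((2*l)) = 2*(1/(2*l)) = 1/l)
g(u) = 1/u - 15*u (g(u) = -15*u + 1/u = 1/u - 15*u)
-144/g(-22) - 442/186 = -144/(1/(-22) - 15*(-22)) - 442/186 = -144/(-1/22 + 330) - 442*1/186 = -144/7259/22 - 221/93 = -144*22/7259 - 221/93 = -3168/7259 - 221/93 = -1898863/675087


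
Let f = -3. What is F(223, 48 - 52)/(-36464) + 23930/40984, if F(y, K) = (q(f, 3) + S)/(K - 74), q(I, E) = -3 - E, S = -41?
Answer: 8507448539/14570795616 ≈ 0.58387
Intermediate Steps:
F(y, K) = -47/(-74 + K) (F(y, K) = ((-3 - 1*3) - 41)/(K - 74) = ((-3 - 3) - 41)/(-74 + K) = (-6 - 41)/(-74 + K) = -47/(-74 + K))
F(223, 48 - 52)/(-36464) + 23930/40984 = -47/(-74 + (48 - 52))/(-36464) + 23930/40984 = -47/(-74 - 4)*(-1/36464) + 23930*(1/40984) = -47/(-78)*(-1/36464) + 11965/20492 = -47*(-1/78)*(-1/36464) + 11965/20492 = (47/78)*(-1/36464) + 11965/20492 = -47/2844192 + 11965/20492 = 8507448539/14570795616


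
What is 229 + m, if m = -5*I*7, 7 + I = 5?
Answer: 299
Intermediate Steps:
I = -2 (I = -7 + 5 = -2)
m = 70 (m = -5*(-2)*7 = 10*7 = 70)
229 + m = 229 + 70 = 299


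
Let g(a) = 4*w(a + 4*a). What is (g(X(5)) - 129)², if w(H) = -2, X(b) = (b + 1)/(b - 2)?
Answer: 18769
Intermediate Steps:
X(b) = (1 + b)/(-2 + b)
g(a) = -8 (g(a) = 4*(-2) = -8)
(g(X(5)) - 129)² = (-8 - 129)² = (-137)² = 18769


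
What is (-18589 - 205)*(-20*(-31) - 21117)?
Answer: 385220618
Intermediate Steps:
(-18589 - 205)*(-20*(-31) - 21117) = -18794*(620 - 21117) = -18794*(-20497) = 385220618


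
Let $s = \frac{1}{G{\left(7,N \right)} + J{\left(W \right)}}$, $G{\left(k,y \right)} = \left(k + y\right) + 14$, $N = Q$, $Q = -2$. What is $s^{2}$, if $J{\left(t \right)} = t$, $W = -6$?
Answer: $\frac{1}{169} \approx 0.0059172$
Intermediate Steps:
$N = -2$
$G{\left(k,y \right)} = 14 + k + y$
$s = \frac{1}{13}$ ($s = \frac{1}{\left(14 + 7 - 2\right) - 6} = \frac{1}{19 - 6} = \frac{1}{13} \approx 0.076923$)
$s^{2} = \left(\frac{1}{13}\right)^{2} = \frac{1}{169}$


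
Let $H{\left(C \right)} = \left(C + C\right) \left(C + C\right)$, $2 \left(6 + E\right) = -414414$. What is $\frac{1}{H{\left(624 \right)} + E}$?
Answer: $\frac{1}{1350291} \approx 7.4058 \cdot 10^{-7}$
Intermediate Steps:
$E = -207213$ ($E = -6 + \frac{1}{2} \left(-414414\right) = -6 - 207207 = -207213$)
$H{\left(C \right)} = 4 C^{2}$ ($H{\left(C \right)} = 2 C 2 C = 4 C^{2}$)
$\frac{1}{H{\left(624 \right)} + E} = \frac{1}{4 \cdot 624^{2} - 207213} = \frac{1}{4 \cdot 389376 - 207213} = \frac{1}{1557504 - 207213} = \frac{1}{1350291}$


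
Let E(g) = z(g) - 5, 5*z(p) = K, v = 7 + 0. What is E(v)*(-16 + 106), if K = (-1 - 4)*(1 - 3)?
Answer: -270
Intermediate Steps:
v = 7
K = 10 (K = -5*(-2) = 10)
z(p) = 2 (z(p) = (⅕)*10 = 2)
E(g) = -3 (E(g) = 2 - 5 = -3)
E(v)*(-16 + 106) = -3*(-16 + 106) = -3*90 = -270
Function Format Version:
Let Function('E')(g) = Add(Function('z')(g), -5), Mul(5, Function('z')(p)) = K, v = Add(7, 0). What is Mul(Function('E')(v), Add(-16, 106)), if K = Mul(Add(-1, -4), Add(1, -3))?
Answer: -270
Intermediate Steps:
v = 7
K = 10 (K = Mul(-5, -2) = 10)
Function('z')(p) = 2 (Function('z')(p) = Mul(Rational(1, 5), 10) = 2)
Function('E')(g) = -3 (Function('E')(g) = Add(2, -5) = -3)
Mul(Function('E')(v), Add(-16, 106)) = Mul(-3, Add(-16, 106)) = Mul(-3, 90) = -270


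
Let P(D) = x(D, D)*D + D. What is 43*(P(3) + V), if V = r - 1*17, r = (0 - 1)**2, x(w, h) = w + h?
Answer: 215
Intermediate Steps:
x(w, h) = h + w
r = 1 (r = (-1)**2 = 1)
P(D) = D + 2*D**2 (P(D) = (D + D)*D + D = (2*D)*D + D = 2*D**2 + D = D + 2*D**2)
V = -16 (V = 1 - 1*17 = 1 - 17 = -16)
43*(P(3) + V) = 43*(3*(1 + 2*3) - 16) = 43*(3*(1 + 6) - 16) = 43*(3*7 - 16) = 43*(21 - 16) = 43*5 = 215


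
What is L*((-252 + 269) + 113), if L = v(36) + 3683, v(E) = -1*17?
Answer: 476580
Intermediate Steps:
v(E) = -17
L = 3666 (L = -17 + 3683 = 3666)
L*((-252 + 269) + 113) = 3666*((-252 + 269) + 113) = 3666*(17 + 113) = 3666*130 = 476580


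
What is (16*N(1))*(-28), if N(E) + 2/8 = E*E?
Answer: -336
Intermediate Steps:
N(E) = -¼ + E² (N(E) = -¼ + E*E = -¼ + E²)
(16*N(1))*(-28) = (16*(-¼ + 1²))*(-28) = (16*(-¼ + 1))*(-28) = (16*(¾))*(-28) = 12*(-28) = -336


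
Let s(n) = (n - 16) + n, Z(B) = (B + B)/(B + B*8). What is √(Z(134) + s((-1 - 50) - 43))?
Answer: I*√1834/3 ≈ 14.275*I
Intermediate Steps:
Z(B) = 2/9 (Z(B) = (2*B)/(B + 8*B) = (2*B)/((9*B)) = (2*B)*(1/(9*B)) = 2/9)
s(n) = -16 + 2*n (s(n) = (-16 + n) + n = -16 + 2*n)
√(Z(134) + s((-1 - 50) - 43)) = √(2/9 + (-16 + 2*((-1 - 50) - 43))) = √(2/9 + (-16 + 2*(-51 - 43))) = √(2/9 + (-16 + 2*(-94))) = √(2/9 + (-16 - 188)) = √(2/9 - 204) = √(-1834/9) = I*√1834/3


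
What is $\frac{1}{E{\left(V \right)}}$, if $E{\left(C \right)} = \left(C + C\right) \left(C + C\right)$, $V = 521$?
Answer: $\frac{1}{1085764} \approx 9.2101 \cdot 10^{-7}$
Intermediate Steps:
$E{\left(C \right)} = 4 C^{2}$ ($E{\left(C \right)} = 2 C 2 C = 4 C^{2}$)
$\frac{1}{E{\left(V \right)}} = \frac{1}{4 \cdot 521^{2}} = \frac{1}{4 \cdot 271441} = \frac{1}{1085764}$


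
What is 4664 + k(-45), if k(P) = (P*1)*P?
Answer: 6689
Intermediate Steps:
k(P) = P² (k(P) = P*P = P²)
4664 + k(-45) = 4664 + (-45)² = 4664 + 2025 = 6689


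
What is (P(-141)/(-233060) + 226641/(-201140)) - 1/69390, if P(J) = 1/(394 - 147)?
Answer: -2263318276832653/2008630427811930 ≈ -1.1268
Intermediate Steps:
P(J) = 1/247
(P(-141)/(-233060) + 226641/(-201140)) - 1/69390 = ((1/247)/(-233060) + 226641/(-201140)) - 1/69390 = ((1/247)*(-1/233060) + 226641*(-1/201140)) - 1*1/69390 = (-1/57565820 - 226641/201140) - 1/69390 = -163084690147/144734862935 - 1/69390 = -2263318276832653/2008630427811930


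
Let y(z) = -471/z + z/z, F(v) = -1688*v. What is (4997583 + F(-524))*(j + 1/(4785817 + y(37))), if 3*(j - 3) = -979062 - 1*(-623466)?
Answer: -24691268271604929042/35414959 ≈ -6.9720e+11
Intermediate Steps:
y(z) = 1 - 471/z (y(z) = -471/z + 1 = 1 - 471/z)
j = -118529 (j = 3 + (-979062 - 1*(-623466))/3 = 3 + (-979062 + 623466)/3 = 3 + (⅓)*(-355596) = 3 - 118532 = -118529)
(4997583 + F(-524))*(j + 1/(4785817 + y(37))) = (4997583 - 1688*(-524))*(-118529 + 1/(4785817 + (-471 + 37)/37)) = (4997583 + 884512)*(-118529 + 1/(4785817 + (1/37)*(-434))) = 5882095*(-118529 + 1/(4785817 - 434/37)) = 5882095*(-118529 + 1/(177074795/37)) = 5882095*(-118529 + 37/177074795) = 5882095*(-20988498376518/177074795) = -24691268271604929042/35414959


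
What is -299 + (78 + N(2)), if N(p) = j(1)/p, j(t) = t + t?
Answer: -220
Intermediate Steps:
j(t) = 2*t
N(p) = 2/p (N(p) = (2*1)/p = 2/p)
-299 + (78 + N(2)) = -299 + (78 + 2/2) = -299 + (78 + 2*(½)) = -299 + (78 + 1) = -299 + 79 = -220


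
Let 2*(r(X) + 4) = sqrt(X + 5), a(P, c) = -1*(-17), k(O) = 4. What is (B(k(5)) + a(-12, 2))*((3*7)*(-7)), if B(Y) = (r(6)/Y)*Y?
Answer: -1911 - 147*sqrt(11)/2 ≈ -2154.8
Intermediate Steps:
a(P, c) = 17
r(X) = -4 + sqrt(5 + X)/2 (r(X) = -4 + sqrt(X + 5)/2 = -4 + sqrt(5 + X)/2)
B(Y) = -4 + sqrt(11)/2 (B(Y) = ((-4 + sqrt(5 + 6)/2)/Y)*Y = ((-4 + sqrt(11)/2)/Y)*Y = -4 + sqrt(11)/2)
(B(k(5)) + a(-12, 2))*((3*7)*(-7)) = ((-4 + sqrt(11)/2) + 17)*((3*7)*(-7)) = (13 + sqrt(11)/2)*(21*(-7)) = (13 + sqrt(11)/2)*(-147) = -1911 - 147*sqrt(11)/2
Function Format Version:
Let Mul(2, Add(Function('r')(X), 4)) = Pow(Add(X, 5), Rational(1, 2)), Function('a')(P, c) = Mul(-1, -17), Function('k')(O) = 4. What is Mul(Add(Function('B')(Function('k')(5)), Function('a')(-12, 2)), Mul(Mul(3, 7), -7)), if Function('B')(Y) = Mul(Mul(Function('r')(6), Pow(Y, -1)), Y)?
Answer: Add(-1911, Mul(Rational(-147, 2), Pow(11, Rational(1, 2)))) ≈ -2154.8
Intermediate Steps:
Function('a')(P, c) = 17
Function('r')(X) = Add(-4, Mul(Rational(1, 2), Pow(Add(5, X), Rational(1, 2)))) (Function('r')(X) = Add(-4, Mul(Rational(1, 2), Pow(Add(X, 5), Rational(1, 2)))) = Add(-4, Mul(Rational(1, 2), Pow(Add(5, X), Rational(1, 2)))))
Function('B')(Y) = Add(-4, Mul(Rational(1, 2), Pow(11, Rational(1, 2)))) (Function('B')(Y) = Mul(Mul(Add(-4, Mul(Rational(1, 2), Pow(Add(5, 6), Rational(1, 2)))), Pow(Y, -1)), Y) = Mul(Mul(Add(-4, Mul(Rational(1, 2), Pow(11, Rational(1, 2)))), Pow(Y, -1)), Y) = Mul(Mul(Pow(Y, -1), Add(-4, Mul(Rational(1, 2), Pow(11, Rational(1, 2))))), Y) = Add(-4, Mul(Rational(1, 2), Pow(11, Rational(1, 2)))))
Mul(Add(Function('B')(Function('k')(5)), Function('a')(-12, 2)), Mul(Mul(3, 7), -7)) = Mul(Add(Add(-4, Mul(Rational(1, 2), Pow(11, Rational(1, 2)))), 17), Mul(Mul(3, 7), -7)) = Mul(Add(13, Mul(Rational(1, 2), Pow(11, Rational(1, 2)))), Mul(21, -7)) = Mul(Add(13, Mul(Rational(1, 2), Pow(11, Rational(1, 2)))), -147) = Add(-1911, Mul(Rational(-147, 2), Pow(11, Rational(1, 2))))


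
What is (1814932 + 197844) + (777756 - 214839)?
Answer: 2575693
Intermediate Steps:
(1814932 + 197844) + (777756 - 214839) = 2012776 + 562917 = 2575693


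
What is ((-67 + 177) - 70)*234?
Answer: 9360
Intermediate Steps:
((-67 + 177) - 70)*234 = (110 - 70)*234 = 40*234 = 9360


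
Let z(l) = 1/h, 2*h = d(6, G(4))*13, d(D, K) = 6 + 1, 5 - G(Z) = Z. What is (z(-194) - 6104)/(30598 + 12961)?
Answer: -555462/3963869 ≈ -0.14013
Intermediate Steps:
G(Z) = 5 - Z
d(D, K) = 7
h = 91/2 (h = (7*13)/2 = (½)*91 = 91/2 ≈ 45.500)
z(l) = 2/91 (z(l) = 1/(91/2) = 2/91)
(z(-194) - 6104)/(30598 + 12961) = (2/91 - 6104)/(30598 + 12961) = -555462/91/43559 = -555462/91*1/43559 = -555462/3963869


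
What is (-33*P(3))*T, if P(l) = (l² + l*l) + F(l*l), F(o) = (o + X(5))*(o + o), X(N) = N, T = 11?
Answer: -98010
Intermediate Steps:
F(o) = 2*o*(5 + o) (F(o) = (o + 5)*(o + o) = (5 + o)*(2*o) = 2*o*(5 + o))
P(l) = 2*l² + 2*l²*(5 + l²) (P(l) = (l² + l*l) + 2*(l*l)*(5 + l*l) = (l² + l²) + 2*l²*(5 + l²) = 2*l² + 2*l²*(5 + l²))
(-33*P(3))*T = -66*3²*(6 + 3²)*11 = -66*9*(6 + 9)*11 = -66*9*15*11 = -33*270*11 = -8910*11 = -98010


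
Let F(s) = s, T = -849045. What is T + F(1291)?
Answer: -847754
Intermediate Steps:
T + F(1291) = -849045 + 1291 = -847754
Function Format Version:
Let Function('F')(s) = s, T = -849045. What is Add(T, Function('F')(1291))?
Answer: -847754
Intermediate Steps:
Add(T, Function('F')(1291)) = Add(-849045, 1291) = -847754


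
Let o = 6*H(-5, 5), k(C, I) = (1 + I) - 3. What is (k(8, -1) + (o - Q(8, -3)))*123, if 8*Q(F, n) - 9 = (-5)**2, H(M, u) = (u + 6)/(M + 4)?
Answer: -36039/4 ≈ -9009.8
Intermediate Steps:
k(C, I) = -2 + I
H(M, u) = (6 + u)/(4 + M)
Q(F, n) = 17/4 (Q(F, n) = 9/8 + (1/8)*(-5)**2 = 9/8 + (1/8)*25 = 9/8 + 25/8 = 17/4)
o = -66 (o = 6*((6 + 5)/(4 - 5)) = 6*(11/(-1)) = 6*(-1*11) = 6*(-11) = -66)
(k(8, -1) + (o - Q(8, -3)))*123 = ((-2 - 1) + (-66 - 1*17/4))*123 = (-3 + (-66 - 17/4))*123 = (-3 - 281/4)*123 = -293/4*123 = -36039/4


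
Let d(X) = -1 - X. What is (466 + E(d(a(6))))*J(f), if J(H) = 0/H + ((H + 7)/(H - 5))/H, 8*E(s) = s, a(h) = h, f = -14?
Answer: -3721/304 ≈ -12.240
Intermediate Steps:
E(s) = s/8
J(H) = (7 + H)/(H*(-5 + H)) (J(H) = 0 + ((7 + H)/(-5 + H))/H = 0 + (7 + H)/(H*(-5 + H)) = (7 + H)/(H*(-5 + H)))
(466 + E(d(a(6))))*J(f) = (466 + (-1 - 1*6)/8)*((7 - 14)/((-14)*(-5 - 14))) = (466 + (-1 - 6)/8)*(-1/14*(-7)/(-19)) = (466 + (⅛)*(-7))*(-1/14*(-1/19)*(-7)) = (466 - 7/8)*(-1/38) = (3721/8)*(-1/38) = -3721/304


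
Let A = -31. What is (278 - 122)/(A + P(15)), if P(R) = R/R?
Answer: -26/5 ≈ -5.2000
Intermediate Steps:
P(R) = 1
(278 - 122)/(A + P(15)) = (278 - 122)/(-31 + 1) = 156/(-30) = 156*(-1/30) = -26/5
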